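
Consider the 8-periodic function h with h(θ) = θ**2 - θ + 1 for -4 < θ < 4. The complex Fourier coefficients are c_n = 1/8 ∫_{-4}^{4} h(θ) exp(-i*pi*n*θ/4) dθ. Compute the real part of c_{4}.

Since h is real-valued, Re(c_{4}) = 1/8 ∫_{-4}^{4} h(θ) cos(pi*θ) dθ = a_{4}/2.
Integrating by parts twice (tabular method), an antiderivative of (θ**2 - θ + 1) cos(pi*θ) is θ**2*sin(pi*θ)/pi - θ*sin(pi*θ)/pi + 2*θ*cos(pi*θ)/pi**2 - 2*sin(pi*θ)/pi**3 + sin(pi*θ)/pi - cos(pi*θ)/pi**2; evaluating from -4 to 4: ∫_{-4}^{4} (θ**2 - θ + 1) cos(pi*θ) dθ = (7/pi**2) - (-9/pi**2) = 16/pi**2.
Hence Re(c_{4}) = (1/8)·(16/pi**2) = 2/pi**2.

2/pi**2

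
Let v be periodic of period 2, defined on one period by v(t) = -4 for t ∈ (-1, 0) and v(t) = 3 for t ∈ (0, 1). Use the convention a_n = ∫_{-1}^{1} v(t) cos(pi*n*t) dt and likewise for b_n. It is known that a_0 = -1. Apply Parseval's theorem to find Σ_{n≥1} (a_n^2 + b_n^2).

Parseval: a_0^2/2 + Σ_{n≥1} (a_n^2+b_n^2) = ∫_{-1}^{1} v(t)^2 dt = 25.
Subtract a_0^2/2 = 1/2: Σ (a_n^2+b_n^2) = 49/2.

49/2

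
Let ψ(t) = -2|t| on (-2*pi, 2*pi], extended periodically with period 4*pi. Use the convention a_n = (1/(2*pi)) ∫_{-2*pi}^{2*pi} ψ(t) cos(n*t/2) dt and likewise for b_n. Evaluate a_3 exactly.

a_3 = (1/(2*pi)) ∫_{-2*pi}^{2*pi} ψ(t) cos(3*t/2) dt.
ψ is even and cos(3*t/2) is even, so the integrand is even and a_3 = 1/pi ∫_0^{2*pi} ψ(t) cos(3*t/2) dt.
Integrating by parts (boundary term plus one more integral), an antiderivative of (-2*t) cos(3*t/2) is -4*t*sin(3*t/2)/3 - 8*cos(3*t/2)/9; evaluating from 0 to 2*pi: ∫_{0}^{2*pi} (-2*t) cos(3*t/2) dt = (8/9) - (-8/9) = 16/9.
Hence a_3 = (1/pi)·(16/9) = 16/(9*pi).

16/(9*pi)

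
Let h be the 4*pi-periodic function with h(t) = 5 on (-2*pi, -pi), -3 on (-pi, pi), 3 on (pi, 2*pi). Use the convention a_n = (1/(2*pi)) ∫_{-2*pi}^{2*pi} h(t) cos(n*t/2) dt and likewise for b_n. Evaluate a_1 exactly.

-14/pi

a_1 = (1/(2*pi)) ∫_{-2*pi}^{2*pi} h(t) cos(t/2) dt.
Split the integral at the breakpoints.
Directly, an antiderivative of (5) cos(t/2) is 10*sin(t/2); evaluating from -2*pi to -pi: ∫_{-2*pi}^{-pi} (5) cos(t/2) dt = (-10) - (0) = -10.
Directly, an antiderivative of (-3) cos(t/2) is -6*sin(t/2); evaluating from -pi to pi: ∫_{-pi}^{pi} (-3) cos(t/2) dt = (-6) - (6) = -12.
Directly, an antiderivative of (3) cos(t/2) is 6*sin(t/2); evaluating from pi to 2*pi: ∫_{pi}^{2*pi} (3) cos(t/2) dt = (0) - (6) = -6.
Summing the pieces and multiplying by (1/(2*pi)) gives a_1 = -14/pi.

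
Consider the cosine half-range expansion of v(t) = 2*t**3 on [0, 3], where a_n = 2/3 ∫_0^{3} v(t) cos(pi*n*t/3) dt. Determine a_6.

a_6 = 2/3 ∫_0^{3} (2*t**3) cos(2*pi*t) dt.
Integrating by parts three times (tabular method), an antiderivative of (2*t**3) cos(2*pi*t) is t**3*sin(2*pi*t)/pi + 3*t**2*cos(2*pi*t)/(2*pi**2) - 3*t*sin(2*pi*t)/(2*pi**3) - 3*cos(2*pi*t)/(4*pi**4); evaluating from 0 to 3: ∫_{0}^{3} (2*t**3) cos(2*pi*t) dt = (3*(-1 + 18*pi**2)/(4*pi**4)) - (-3/(4*pi**4)) = 27/(2*pi**2).
Hence a_6 = (2/3)·(27/(2*pi**2)) = 9/pi**2.

9/pi**2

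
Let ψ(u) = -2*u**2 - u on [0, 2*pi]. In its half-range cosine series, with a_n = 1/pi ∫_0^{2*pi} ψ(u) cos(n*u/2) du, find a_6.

-8/9

a_6 = 1/pi ∫_0^{2*pi} (-2*u**2 - u) cos(3*u) du.
Integrating by parts twice (tabular method), an antiderivative of (-2*u**2 - u) cos(3*u) is -2*u**2*sin(3*u)/3 - u*sin(3*u)/3 - 4*u*cos(3*u)/9 + 4*sin(3*u)/27 - cos(3*u)/9; evaluating from 0 to 2*pi: ∫_{0}^{2*pi} (-2*u**2 - u) cos(3*u) du = (-8*pi/9 - 1/9) - (-1/9) = -8*pi/9.
Hence a_6 = (1/pi)·(-8*pi/9) = -8/9.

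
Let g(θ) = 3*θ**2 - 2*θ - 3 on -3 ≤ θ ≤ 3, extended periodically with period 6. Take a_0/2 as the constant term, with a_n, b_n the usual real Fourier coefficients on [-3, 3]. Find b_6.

b_6 = 1/3 ∫_{-3}^{3} g(θ) sin(2*pi*θ) dθ.
Integrating by parts twice (tabular method), an antiderivative of (3*θ**2 - 2*θ - 3) sin(2*pi*θ) is -3*θ**2*cos(2*pi*θ)/(2*pi) + 3*θ*sin(2*pi*θ)/(2*pi**2) + θ*cos(2*pi*θ)/pi - sin(2*pi*θ)/(2*pi**2) + 3*cos(2*pi*θ)/(4*pi**3) + 3*cos(2*pi*θ)/(2*pi); evaluating from -3 to 3: ∫_{-3}^{3} (3*θ**2 - 2*θ - 3) sin(2*pi*θ) dθ = (-9/pi + 3/(4*pi**3)) - (-15/pi + 3/(4*pi**3)) = 6/pi.
Hence b_6 = (1/3)·(6/pi) = 2/pi.

2/pi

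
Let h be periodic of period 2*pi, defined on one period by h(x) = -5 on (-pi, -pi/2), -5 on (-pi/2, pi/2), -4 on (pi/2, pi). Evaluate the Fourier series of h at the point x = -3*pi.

-9/2

x = -3*pi differs from x = pi by -2 full period(s), and the series is 2*pi-periodic.
At x = pi the one-sided limits are h(pi^-) = -4 and h(pi^+) = -5.
By Dirichlet's theorem the series converges to their average, [(-4) + (-5)]/2 = -9/2.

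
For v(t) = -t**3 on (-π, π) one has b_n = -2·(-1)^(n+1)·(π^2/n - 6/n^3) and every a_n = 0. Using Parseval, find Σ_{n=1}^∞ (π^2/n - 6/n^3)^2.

pi**6/14

Parseval: Σ b_n^2 = (1/π) ∫_{-π}^{π} v(t)^2 dt = 2*pi**6/7.
b_n^2 = 4·(π^2/n - 6/n^3)^2, so the sum equals (2*pi**6/7)/4 = pi**6/14.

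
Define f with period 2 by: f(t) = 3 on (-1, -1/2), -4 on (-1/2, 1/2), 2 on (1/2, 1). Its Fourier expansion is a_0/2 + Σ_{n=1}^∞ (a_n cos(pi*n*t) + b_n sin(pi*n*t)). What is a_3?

13/(3*pi)

a_3 = ∫_{-1}^{1} f(t) cos(3*pi*t) dt.
Split the integral at the breakpoints.
Directly, an antiderivative of (3) cos(3*pi*t) is sin(3*pi*t)/pi; evaluating from -1 to -1/2: ∫_{-1}^{-1/2} (3) cos(3*pi*t) dt = (1/pi) - (0) = 1/pi.
Directly, an antiderivative of (-4) cos(3*pi*t) is -4*sin(3*pi*t)/(3*pi); evaluating from -1/2 to 1/2: ∫_{-1/2}^{1/2} (-4) cos(3*pi*t) dt = (4/(3*pi)) - (-4/(3*pi)) = 8/(3*pi).
Directly, an antiderivative of (2) cos(3*pi*t) is 2*sin(3*pi*t)/(3*pi); evaluating from 1/2 to 1: ∫_{1/2}^{1} (2) cos(3*pi*t) dt = (0) - (-2/(3*pi)) = 2/(3*pi).
Summing the pieces gives a_3 = 13/(3*pi).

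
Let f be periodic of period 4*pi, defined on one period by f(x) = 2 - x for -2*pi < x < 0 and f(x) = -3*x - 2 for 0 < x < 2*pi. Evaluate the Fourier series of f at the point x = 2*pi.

-2*pi

At x = 2*pi the one-sided limits are f(2*pi^-) = -6*pi - 2 and f(2*pi^+) = 2 + 2*pi.
By Dirichlet's theorem the series converges to their average, [(-6*pi - 2) + (2 + 2*pi)]/2 = -2*pi.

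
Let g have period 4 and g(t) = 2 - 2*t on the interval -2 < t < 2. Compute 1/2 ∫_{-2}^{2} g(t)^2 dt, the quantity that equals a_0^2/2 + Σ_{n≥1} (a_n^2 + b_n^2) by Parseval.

1/2 ∫_{-2}^{2} g(t)^2 dt = 1/2 · (112/3) = 56/3.

56/3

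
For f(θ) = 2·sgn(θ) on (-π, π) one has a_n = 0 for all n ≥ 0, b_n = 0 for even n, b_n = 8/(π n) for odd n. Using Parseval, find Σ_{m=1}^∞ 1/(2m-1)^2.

pi**2/8

Parseval: Σ b_n^2 = (1/π) ∫_{-π}^{π} f(θ)^2 dθ = 8.
Only odd n contribute, with b_n^2 = 64/(π^2 n^2), so Σ_{m≥1} 1/(2m-1)^2 = π^2·(8)/64 = pi**2/8.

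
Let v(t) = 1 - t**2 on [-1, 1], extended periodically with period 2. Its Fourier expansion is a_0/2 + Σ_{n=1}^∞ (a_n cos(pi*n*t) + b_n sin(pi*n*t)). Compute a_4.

-1/(4*pi**2)

a_4 = ∫_{-1}^{1} v(t) cos(4*pi*t) dt.
v is even and cos(4*pi*t) is even, so the integrand is even and a_4 = 2 ∫_0^{1} v(t) cos(4*pi*t) dt.
Integrating by parts twice (tabular method), an antiderivative of (1 - t**2) cos(4*pi*t) is -t**2*sin(4*pi*t)/(4*pi) - t*cos(4*pi*t)/(8*pi**2) + sin(4*pi*t)/(32*pi**3) + sin(4*pi*t)/(4*pi); evaluating from 0 to 1: ∫_{0}^{1} (1 - t**2) cos(4*pi*t) dt = (-1/(8*pi**2)) - (0) = -1/(8*pi**2).
Hence a_4 = 2·(-1/(8*pi**2)) = -1/(4*pi**2).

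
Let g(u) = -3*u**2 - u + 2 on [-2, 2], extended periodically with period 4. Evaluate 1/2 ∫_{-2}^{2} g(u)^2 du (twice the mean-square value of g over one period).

1/2 ∫_{-2}^{2} g(u)^2 du = 1/2 · (1088/15) = 544/15.

544/15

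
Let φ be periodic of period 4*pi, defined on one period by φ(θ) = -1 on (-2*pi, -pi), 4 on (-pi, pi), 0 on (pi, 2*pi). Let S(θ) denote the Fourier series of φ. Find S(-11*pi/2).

-1

θ = -11*pi/2 differs from θ = -3*pi/2 by -1 full period(s), and the series is 4*pi-periodic.
φ is continuous at θ = -3*pi/2 with value -1, so the series converges to -1 there.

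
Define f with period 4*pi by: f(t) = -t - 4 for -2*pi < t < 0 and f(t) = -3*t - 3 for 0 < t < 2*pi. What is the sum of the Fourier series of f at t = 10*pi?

t = 10*pi differs from t = 2*pi by 2 full period(s), and the series is 4*pi-periodic.
At t = 2*pi the one-sided limits are f(2*pi^-) = -6*pi - 3 and f(2*pi^+) = -4 + 2*pi.
By Dirichlet's theorem the series converges to their average, [(-6*pi - 3) + (-4 + 2*pi)]/2 = -2*pi - 7/2.

-2*pi - 7/2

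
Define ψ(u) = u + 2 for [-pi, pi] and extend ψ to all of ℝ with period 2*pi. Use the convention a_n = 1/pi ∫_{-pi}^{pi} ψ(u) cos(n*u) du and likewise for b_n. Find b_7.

2/7

b_7 = 1/pi ∫_{-pi}^{pi} ψ(u) sin(7*u) du.
Integrating by parts (boundary term plus one more integral), an antiderivative of (u + 2) sin(7*u) is -u*cos(7*u)/7 + sin(7*u)/49 - 2*cos(7*u)/7; evaluating from -pi to pi: ∫_{-pi}^{pi} (u + 2) sin(7*u) du = (2/7 + pi/7) - (2/7 - pi/7) = 2*pi/7.
Hence b_7 = (1/pi)·(2*pi/7) = 2/7.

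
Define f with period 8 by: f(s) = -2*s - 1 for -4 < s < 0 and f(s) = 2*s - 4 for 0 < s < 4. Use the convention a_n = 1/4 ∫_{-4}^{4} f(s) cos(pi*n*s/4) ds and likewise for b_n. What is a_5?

-32/(25*pi**2)

a_5 = 1/4 ∫_{-4}^{4} f(s) cos(5*pi*s/4) ds.
Split the integral at the breakpoints.
Integrating by parts (boundary term plus one more integral), an antiderivative of (-2*s - 1) cos(5*pi*s/4) is -8*s*sin(5*pi*s/4)/(5*pi) - 4*sin(5*pi*s/4)/(5*pi) - 32*cos(5*pi*s/4)/(25*pi**2); evaluating from -4 to 0: ∫_{-4}^{0} (-2*s - 1) cos(5*pi*s/4) ds = (-32/(25*pi**2)) - (32/(25*pi**2)) = -64/(25*pi**2).
Integrating by parts (boundary term plus one more integral), an antiderivative of (2*s - 4) cos(5*pi*s/4) is 8*s*sin(5*pi*s/4)/(5*pi) - 16*sin(5*pi*s/4)/(5*pi) + 32*cos(5*pi*s/4)/(25*pi**2); evaluating from 0 to 4: ∫_{0}^{4} (2*s - 4) cos(5*pi*s/4) ds = (-32/(25*pi**2)) - (32/(25*pi**2)) = -64/(25*pi**2).
Summing the pieces and multiplying by (1/4) gives a_5 = -32/(25*pi**2).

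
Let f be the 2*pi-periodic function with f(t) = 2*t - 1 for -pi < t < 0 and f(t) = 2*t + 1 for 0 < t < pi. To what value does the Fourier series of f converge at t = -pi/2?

f is continuous at t = -pi/2 with value -pi - 1, so the series converges to -pi - 1 there.

-pi - 1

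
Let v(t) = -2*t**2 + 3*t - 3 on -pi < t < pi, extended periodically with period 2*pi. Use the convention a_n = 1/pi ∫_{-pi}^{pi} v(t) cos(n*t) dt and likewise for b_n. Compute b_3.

2

b_3 = 1/pi ∫_{-pi}^{pi} v(t) sin(3*t) dt.
Integrating by parts twice (tabular method), an antiderivative of (-2*t**2 + 3*t - 3) sin(3*t) is 2*t**2*cos(3*t)/3 - 4*t*sin(3*t)/9 - t*cos(3*t) + sin(3*t)/3 + 23*cos(3*t)/27; evaluating from -pi to pi: ∫_{-pi}^{pi} (-2*t**2 + 3*t - 3) sin(3*t) dt = (-2*pi**2/3 - 23/27 + pi) - (-2*pi**2/3 - pi - 23/27) = 2*pi.
Hence b_3 = (1/pi)·(2*pi) = 2.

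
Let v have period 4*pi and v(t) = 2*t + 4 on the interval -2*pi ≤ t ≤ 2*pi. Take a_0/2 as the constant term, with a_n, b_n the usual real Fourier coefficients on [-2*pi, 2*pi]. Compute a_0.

8

a_0 = (1/(2*pi)) ∫_{-2*pi}^{2*pi} v(t) dt = (1/(2*pi)) · (16*pi) = 8.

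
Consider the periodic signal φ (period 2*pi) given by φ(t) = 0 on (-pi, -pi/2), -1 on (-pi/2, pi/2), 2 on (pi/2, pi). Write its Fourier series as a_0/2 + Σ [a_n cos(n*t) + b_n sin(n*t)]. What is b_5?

b_5 = 1/pi ∫_{-pi}^{pi} φ(t) sin(5*t) dt.
Split the integral at the breakpoints.
∫_{-pi}^{-pi/2} (0) sin(5*t) dt = 0.
Directly, an antiderivative of (-1) sin(5*t) is cos(5*t)/5; evaluating from -pi/2 to pi/2: ∫_{-pi/2}^{pi/2} (-1) sin(5*t) dt = (0) - (0) = 0.
Directly, an antiderivative of (2) sin(5*t) is -2*cos(5*t)/5; evaluating from pi/2 to pi: ∫_{pi/2}^{pi} (2) sin(5*t) dt = (2/5) - (0) = 2/5.
Summing the pieces and multiplying by (1/pi) gives b_5 = 2/(5*pi).

2/(5*pi)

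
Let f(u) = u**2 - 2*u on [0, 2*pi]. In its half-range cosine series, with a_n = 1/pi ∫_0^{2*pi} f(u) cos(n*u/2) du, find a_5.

16*(1 - pi)/(25*pi)

a_5 = 1/pi ∫_0^{2*pi} (u**2 - 2*u) cos(5*u/2) du.
Integrating by parts twice (tabular method), an antiderivative of (u**2 - 2*u) cos(5*u/2) is 2*u**2*sin(5*u/2)/5 - 4*u*sin(5*u/2)/5 + 8*u*cos(5*u/2)/25 - 16*sin(5*u/2)/125 - 8*cos(5*u/2)/25; evaluating from 0 to 2*pi: ∫_{0}^{2*pi} (u**2 - 2*u) cos(5*u/2) du = (8/25 - 16*pi/25) - (-8/25) = 16/25 - 16*pi/25.
Hence a_5 = (1/pi)·(16/25 - 16*pi/25) = 16*(1 - pi)/(25*pi).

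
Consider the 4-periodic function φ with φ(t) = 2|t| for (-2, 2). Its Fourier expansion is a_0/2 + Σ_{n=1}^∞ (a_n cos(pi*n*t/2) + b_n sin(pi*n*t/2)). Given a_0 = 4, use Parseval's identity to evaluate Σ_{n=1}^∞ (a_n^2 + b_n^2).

8/3

Parseval: a_0^2/2 + Σ_{n≥1} (a_n^2+b_n^2) = 1/2 ∫_{-2}^{2} φ(t)^2 dt = 32/3.
Subtract a_0^2/2 = 8: Σ (a_n^2+b_n^2) = 8/3.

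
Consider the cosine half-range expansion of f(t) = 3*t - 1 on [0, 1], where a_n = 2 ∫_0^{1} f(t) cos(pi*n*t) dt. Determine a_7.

a_7 = 2 ∫_0^{1} (3*t - 1) cos(7*pi*t) dt.
Integrating by parts (boundary term plus one more integral), an antiderivative of (3*t - 1) cos(7*pi*t) is 3*t*sin(7*pi*t)/(7*pi) - sin(7*pi*t)/(7*pi) + 3*cos(7*pi*t)/(49*pi**2); evaluating from 0 to 1: ∫_{0}^{1} (3*t - 1) cos(7*pi*t) dt = (-3/(49*pi**2)) - (3/(49*pi**2)) = -6/(49*pi**2).
Hence a_7 = 2·(-6/(49*pi**2)) = -12/(49*pi**2).

-12/(49*pi**2)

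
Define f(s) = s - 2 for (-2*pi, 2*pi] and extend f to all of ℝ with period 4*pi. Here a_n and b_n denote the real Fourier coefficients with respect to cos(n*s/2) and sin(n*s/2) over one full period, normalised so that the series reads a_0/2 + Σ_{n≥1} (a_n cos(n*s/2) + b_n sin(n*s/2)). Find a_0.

a_0 = (1/(2*pi)) ∫_{-2*pi}^{2*pi} f(s) ds = (1/(2*pi)) · (-8*pi) = -4.

-4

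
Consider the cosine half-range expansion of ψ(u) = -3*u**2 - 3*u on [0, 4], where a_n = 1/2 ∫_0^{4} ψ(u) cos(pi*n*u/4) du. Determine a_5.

48/(5*pi**2)

a_5 = 1/2 ∫_0^{4} (-3*u**2 - 3*u) cos(5*pi*u/4) du.
Integrating by parts twice (tabular method), an antiderivative of (-3*u**2 - 3*u) cos(5*pi*u/4) is -12*u**2*sin(5*pi*u/4)/(5*pi) - 12*u*sin(5*pi*u/4)/(5*pi) - 96*u*cos(5*pi*u/4)/(25*pi**2) + 384*sin(5*pi*u/4)/(125*pi**3) - 48*cos(5*pi*u/4)/(25*pi**2); evaluating from 0 to 4: ∫_{0}^{4} (-3*u**2 - 3*u) cos(5*pi*u/4) du = (432/(25*pi**2)) - (-48/(25*pi**2)) = 96/(5*pi**2).
Hence a_5 = (1/2)·(96/(5*pi**2)) = 48/(5*pi**2).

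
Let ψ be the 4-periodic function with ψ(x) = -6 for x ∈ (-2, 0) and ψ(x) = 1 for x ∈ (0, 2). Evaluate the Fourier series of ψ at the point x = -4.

x = -4 differs from x = 0 by -1 full period(s), and the series is 4-periodic.
At x = 0 the one-sided limits are ψ(0^-) = -6 and ψ(0^+) = 1.
By Dirichlet's theorem the series converges to their average, [(-6) + (1)]/2 = -5/2.

-5/2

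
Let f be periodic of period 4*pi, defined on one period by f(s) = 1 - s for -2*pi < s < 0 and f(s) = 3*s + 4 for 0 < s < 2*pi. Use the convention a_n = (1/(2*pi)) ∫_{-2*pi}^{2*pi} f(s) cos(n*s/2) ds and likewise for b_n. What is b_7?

b_7 = (1/(2*pi)) ∫_{-2*pi}^{2*pi} f(s) sin(7*s/2) ds.
Split the integral at the breakpoints.
Integrating by parts (boundary term plus one more integral), an antiderivative of (1 - s) sin(7*s/2) is 2*s*cos(7*s/2)/7 - 4*sin(7*s/2)/49 - 2*cos(7*s/2)/7; evaluating from -2*pi to 0: ∫_{-2*pi}^{0} (1 - s) sin(7*s/2) ds = (-2/7) - (2/7 + 4*pi/7) = -4*pi/7 - 4/7.
Integrating by parts (boundary term plus one more integral), an antiderivative of (3*s + 4) sin(7*s/2) is -6*s*cos(7*s/2)/7 + 12*sin(7*s/2)/49 - 8*cos(7*s/2)/7; evaluating from 0 to 2*pi: ∫_{0}^{2*pi} (3*s + 4) sin(7*s/2) ds = (8/7 + 12*pi/7) - (-8/7) = 16/7 + 12*pi/7.
Summing the pieces and multiplying by (1/(2*pi)) gives b_7 = 2*(3 + 2*pi)/(7*pi).

2*(3 + 2*pi)/(7*pi)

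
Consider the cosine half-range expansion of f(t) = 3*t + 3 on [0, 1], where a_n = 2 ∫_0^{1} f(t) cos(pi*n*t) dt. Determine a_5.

-12/(25*pi**2)

a_5 = 2 ∫_0^{1} (3*t + 3) cos(5*pi*t) dt.
Integrating by parts (boundary term plus one more integral), an antiderivative of (3*t + 3) cos(5*pi*t) is 3*t*sin(5*pi*t)/(5*pi) + 3*sin(5*pi*t)/(5*pi) + 3*cos(5*pi*t)/(25*pi**2); evaluating from 0 to 1: ∫_{0}^{1} (3*t + 3) cos(5*pi*t) dt = (-3/(25*pi**2)) - (3/(25*pi**2)) = -6/(25*pi**2).
Hence a_5 = 2·(-6/(25*pi**2)) = -12/(25*pi**2).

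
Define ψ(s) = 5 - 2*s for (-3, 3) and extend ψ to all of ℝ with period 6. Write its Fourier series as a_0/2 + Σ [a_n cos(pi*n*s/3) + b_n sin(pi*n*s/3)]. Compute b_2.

6/pi

b_2 = 1/3 ∫_{-3}^{3} ψ(s) sin(2*pi*s/3) ds.
Integrating by parts (boundary term plus one more integral), an antiderivative of (5 - 2*s) sin(2*pi*s/3) is 3*s*cos(2*pi*s/3)/pi - 9*sin(2*pi*s/3)/(2*pi**2) - 15*cos(2*pi*s/3)/(2*pi); evaluating from -3 to 3: ∫_{-3}^{3} (5 - 2*s) sin(2*pi*s/3) ds = (3/(2*pi)) - (-33/(2*pi)) = 18/pi.
Hence b_2 = (1/3)·(18/pi) = 6/pi.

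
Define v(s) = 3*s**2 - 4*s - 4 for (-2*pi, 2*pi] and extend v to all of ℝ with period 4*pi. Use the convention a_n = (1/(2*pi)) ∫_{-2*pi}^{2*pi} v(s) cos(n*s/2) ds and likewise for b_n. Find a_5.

-48/25

a_5 = (1/(2*pi)) ∫_{-2*pi}^{2*pi} v(s) cos(5*s/2) ds.
Integrating by parts twice (tabular method), an antiderivative of (3*s**2 - 4*s - 4) cos(5*s/2) is 6*s**2*sin(5*s/2)/5 - 8*s*sin(5*s/2)/5 + 24*s*cos(5*s/2)/25 - 248*sin(5*s/2)/125 - 16*cos(5*s/2)/25; evaluating from -2*pi to 2*pi: ∫_{-2*pi}^{2*pi} (3*s**2 - 4*s - 4) cos(5*s/2) ds = (16/25 - 48*pi/25) - (16/25 + 48*pi/25) = -96*pi/25.
Hence a_5 = (1/(2*pi))·(-96*pi/25) = -48/25.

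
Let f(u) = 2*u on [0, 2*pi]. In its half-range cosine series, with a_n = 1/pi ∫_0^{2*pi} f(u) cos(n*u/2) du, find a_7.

-16/(49*pi)

a_7 = 1/pi ∫_0^{2*pi} (2*u) cos(7*u/2) du.
Integrating by parts (boundary term plus one more integral), an antiderivative of (2*u) cos(7*u/2) is 4*u*sin(7*u/2)/7 + 8*cos(7*u/2)/49; evaluating from 0 to 2*pi: ∫_{0}^{2*pi} (2*u) cos(7*u/2) du = (-8/49) - (8/49) = -16/49.
Hence a_7 = (1/pi)·(-16/49) = -16/(49*pi).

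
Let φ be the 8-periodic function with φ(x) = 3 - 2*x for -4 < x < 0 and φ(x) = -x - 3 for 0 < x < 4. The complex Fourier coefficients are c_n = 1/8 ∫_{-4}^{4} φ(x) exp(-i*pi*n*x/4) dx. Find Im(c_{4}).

-3/(2*pi)

Since φ is real-valued, Im(c_{4}) = -1/8 ∫_{-4}^{4} φ(x) sin(pi*x) dx = -b_{4}/2.
Split the integral at the breakpoints.
Integrating by parts (boundary term plus one more integral), an antiderivative of (3 - 2*x) sin(pi*x) is 2*x*cos(pi*x)/pi - 2*sin(pi*x)/pi**2 - 3*cos(pi*x)/pi; evaluating from -4 to 0: ∫_{-4}^{0} (3 - 2*x) sin(pi*x) dx = (-3/pi) - (-11/pi) = 8/pi.
Integrating by parts (boundary term plus one more integral), an antiderivative of (-x - 3) sin(pi*x) is x*cos(pi*x)/pi - sin(pi*x)/pi**2 + 3*cos(pi*x)/pi; evaluating from 0 to 4: ∫_{0}^{4} (-x - 3) sin(pi*x) dx = (7/pi) - (3/pi) = 4/pi.
So ∫_{-4}^{4} φ(x) sin(pi*x) dx = 12/pi.
Hence Im(c_{4}) = (-1/8)·(12/pi) = -3/(2*pi).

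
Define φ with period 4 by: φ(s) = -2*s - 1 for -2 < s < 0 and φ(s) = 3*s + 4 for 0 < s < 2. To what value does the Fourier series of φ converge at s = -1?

1

φ is continuous at s = -1 with value 1, so the series converges to 1 there.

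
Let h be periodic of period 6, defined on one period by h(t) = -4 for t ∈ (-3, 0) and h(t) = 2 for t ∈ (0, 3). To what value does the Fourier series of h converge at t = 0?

At t = 0 the one-sided limits are h(0^-) = -4 and h(0^+) = 2.
By Dirichlet's theorem the series converges to their average, [(-4) + (2)]/2 = -1.

-1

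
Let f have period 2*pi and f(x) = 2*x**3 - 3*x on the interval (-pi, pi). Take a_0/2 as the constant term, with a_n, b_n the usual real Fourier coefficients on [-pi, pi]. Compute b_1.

-30 + 4*pi**2

b_1 = 1/pi ∫_{-pi}^{pi} f(x) sin(x) dx.
f is odd and sin(x) is odd, so the integrand is even and b_1 = 2/pi ∫_0^{pi} f(x) sin(x) dx.
Integrating by parts three times (tabular method), an antiderivative of (2*x**3 - 3*x) sin(x) is -2*x**3*cos(x) + 6*x**2*sin(x) + 15*x*cos(x) - 15*sin(x); evaluating from 0 to pi: ∫_{0}^{pi} (2*x**3 - 3*x) sin(x) dx = (pi*(-15 + 2*pi**2)) - (0) = pi*(-15 + 2*pi**2).
Hence b_1 = (2/pi)·(pi*(-15 + 2*pi**2)) = -30 + 4*pi**2.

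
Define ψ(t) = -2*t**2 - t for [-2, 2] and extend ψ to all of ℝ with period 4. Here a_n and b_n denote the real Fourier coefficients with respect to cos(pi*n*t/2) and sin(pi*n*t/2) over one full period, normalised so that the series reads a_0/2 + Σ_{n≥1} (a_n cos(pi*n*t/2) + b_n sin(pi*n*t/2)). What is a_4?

-2/pi**2

a_4 = 1/2 ∫_{-2}^{2} ψ(t) cos(2*pi*t) dt.
Integrating by parts twice (tabular method), an antiderivative of (-2*t**2 - t) cos(2*pi*t) is -t**2*sin(2*pi*t)/pi - t*sin(2*pi*t)/(2*pi) - t*cos(2*pi*t)/pi**2 + sin(2*pi*t)/(2*pi**3) - cos(2*pi*t)/(4*pi**2); evaluating from -2 to 2: ∫_{-2}^{2} (-2*t**2 - t) cos(2*pi*t) dt = (-9/(4*pi**2)) - (7/(4*pi**2)) = -4/pi**2.
Hence a_4 = (1/2)·(-4/pi**2) = -2/pi**2.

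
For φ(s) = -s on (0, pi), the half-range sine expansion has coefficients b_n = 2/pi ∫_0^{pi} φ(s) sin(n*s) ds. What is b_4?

1/2

b_4 = 2/pi ∫_0^{pi} (-s) sin(4*s) ds.
Integrating by parts (boundary term plus one more integral), an antiderivative of (-s) sin(4*s) is s*cos(4*s)/4 - sin(4*s)/16; evaluating from 0 to pi: ∫_{0}^{pi} (-s) sin(4*s) ds = (pi/4) - (0) = pi/4.
Hence b_4 = (2/pi)·(pi/4) = 1/2.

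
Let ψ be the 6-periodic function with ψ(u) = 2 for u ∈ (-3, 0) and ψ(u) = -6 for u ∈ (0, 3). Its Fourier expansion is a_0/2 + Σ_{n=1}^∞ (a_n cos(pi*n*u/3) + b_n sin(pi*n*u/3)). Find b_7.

b_7 = 1/3 ∫_{-3}^{3} ψ(u) sin(7*pi*u/3) du.
Split the integral at the breakpoints.
Directly, an antiderivative of (2) sin(7*pi*u/3) is -6*cos(7*pi*u/3)/(7*pi); evaluating from -3 to 0: ∫_{-3}^{0} (2) sin(7*pi*u/3) du = (-6/(7*pi)) - (6/(7*pi)) = -12/(7*pi).
Directly, an antiderivative of (-6) sin(7*pi*u/3) is 18*cos(7*pi*u/3)/(7*pi); evaluating from 0 to 3: ∫_{0}^{3} (-6) sin(7*pi*u/3) du = (-18/(7*pi)) - (18/(7*pi)) = -36/(7*pi).
Summing the pieces and multiplying by (1/3) gives b_7 = -16/(7*pi).

-16/(7*pi)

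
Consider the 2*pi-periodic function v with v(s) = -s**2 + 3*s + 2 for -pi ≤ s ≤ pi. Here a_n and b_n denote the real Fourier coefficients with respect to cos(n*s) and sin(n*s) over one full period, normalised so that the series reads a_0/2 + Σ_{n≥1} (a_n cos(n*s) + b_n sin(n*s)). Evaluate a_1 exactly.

4

a_1 = 1/pi ∫_{-pi}^{pi} v(s) cos(s) ds.
Integrating by parts twice (tabular method), an antiderivative of (-s**2 + 3*s + 2) cos(s) is -s**2*sin(s) + 3*s*sin(s) - 2*s*cos(s) + 4*sin(s) + 3*cos(s); evaluating from -pi to pi: ∫_{-pi}^{pi} (-s**2 + 3*s + 2) cos(s) ds = (-3 + 2*pi) - (-2*pi - 3) = 4*pi.
Hence a_1 = (1/pi)·(4*pi) = 4.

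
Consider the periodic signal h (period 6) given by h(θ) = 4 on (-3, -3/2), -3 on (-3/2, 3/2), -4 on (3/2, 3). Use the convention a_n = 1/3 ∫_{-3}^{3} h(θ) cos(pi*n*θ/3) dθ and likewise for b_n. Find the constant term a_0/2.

a_0 = 1/3 ∫_{-3}^{3} h(θ) dθ = 1/3 · (-9) = -3.
So the constant term a_0/2 = -3/2.

-3/2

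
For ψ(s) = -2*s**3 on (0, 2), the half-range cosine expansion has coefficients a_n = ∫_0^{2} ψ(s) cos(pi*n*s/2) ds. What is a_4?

a_4 = ∫_0^{2} (-2*s**3) cos(2*pi*s) ds.
Integrating by parts three times (tabular method), an antiderivative of (-2*s**3) cos(2*pi*s) is -s**3*sin(2*pi*s)/pi - 3*s**2*cos(2*pi*s)/(2*pi**2) + 3*s*sin(2*pi*s)/(2*pi**3) + 3*cos(2*pi*s)/(4*pi**4); evaluating from 0 to 2: ∫_{0}^{2} (-2*s**3) cos(2*pi*s) ds = (3*(1 - 8*pi**2)/(4*pi**4)) - (3/(4*pi**4)) = -6/pi**2.
Hence a_4 = -6/pi**2.

-6/pi**2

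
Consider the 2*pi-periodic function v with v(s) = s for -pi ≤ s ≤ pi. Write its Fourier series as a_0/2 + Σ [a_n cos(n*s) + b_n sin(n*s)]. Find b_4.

b_4 = 1/pi ∫_{-pi}^{pi} v(s) sin(4*s) ds.
v is odd and sin(4*s) is odd, so the integrand is even and b_4 = 2/pi ∫_0^{pi} v(s) sin(4*s) ds.
Integrating by parts (boundary term plus one more integral), an antiderivative of (s) sin(4*s) is -s*cos(4*s)/4 + sin(4*s)/16; evaluating from 0 to pi: ∫_{0}^{pi} (s) sin(4*s) ds = (-pi/4) - (0) = -pi/4.
Hence b_4 = (2/pi)·(-pi/4) = -1/2.

-1/2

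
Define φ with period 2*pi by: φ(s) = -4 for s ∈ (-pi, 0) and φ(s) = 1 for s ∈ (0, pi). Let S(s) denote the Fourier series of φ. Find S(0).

At s = 0 the one-sided limits are φ(0^-) = -4 and φ(0^+) = 1.
By Dirichlet's theorem the series converges to their average, [(-4) + (1)]/2 = -3/2.

-3/2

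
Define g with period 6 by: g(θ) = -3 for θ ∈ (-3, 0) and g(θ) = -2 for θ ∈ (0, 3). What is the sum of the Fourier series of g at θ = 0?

At θ = 0 the one-sided limits are g(0^-) = -3 and g(0^+) = -2.
By Dirichlet's theorem the series converges to their average, [(-3) + (-2)]/2 = -5/2.

-5/2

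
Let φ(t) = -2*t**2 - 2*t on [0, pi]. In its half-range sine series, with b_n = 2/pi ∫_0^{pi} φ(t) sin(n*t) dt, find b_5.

b_5 = 2/pi ∫_0^{pi} (-2*t**2 - 2*t) sin(5*t) dt.
Integrating by parts twice (tabular method), an antiderivative of (-2*t**2 - 2*t) sin(5*t) is 2*t**2*cos(5*t)/5 - 4*t*sin(5*t)/25 + 2*t*cos(5*t)/5 - 2*sin(5*t)/25 - 4*cos(5*t)/125; evaluating from 0 to pi: ∫_{0}^{pi} (-2*t**2 - 2*t) sin(5*t) dt = (-2*pi**2/5 - 2*pi/5 + 4/125) - (-4/125) = -2*pi**2/5 - 2*pi/5 + 8/125.
Hence b_5 = (2/pi)·(-2*pi**2/5 - 2*pi/5 + 8/125) = 4*(-25*pi**2 - 25*pi + 4)/(125*pi).

4*(-25*pi**2 - 25*pi + 4)/(125*pi)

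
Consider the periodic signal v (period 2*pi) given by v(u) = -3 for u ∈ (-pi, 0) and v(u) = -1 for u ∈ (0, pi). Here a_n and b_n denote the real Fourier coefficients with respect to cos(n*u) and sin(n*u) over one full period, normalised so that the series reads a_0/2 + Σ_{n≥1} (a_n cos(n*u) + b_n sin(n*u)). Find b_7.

b_7 = 1/pi ∫_{-pi}^{pi} v(u) sin(7*u) du.
Split the integral at the breakpoints.
Directly, an antiderivative of (-3) sin(7*u) is 3*cos(7*u)/7; evaluating from -pi to 0: ∫_{-pi}^{0} (-3) sin(7*u) du = (3/7) - (-3/7) = 6/7.
Directly, an antiderivative of (-1) sin(7*u) is cos(7*u)/7; evaluating from 0 to pi: ∫_{0}^{pi} (-1) sin(7*u) du = (-1/7) - (1/7) = -2/7.
Summing the pieces and multiplying by (1/pi) gives b_7 = 4/(7*pi).

4/(7*pi)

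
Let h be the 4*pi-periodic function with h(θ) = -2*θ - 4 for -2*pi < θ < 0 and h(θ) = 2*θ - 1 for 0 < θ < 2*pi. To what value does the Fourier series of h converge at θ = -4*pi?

-5/2

θ = -4*pi differs from θ = 0 by -1 full period(s), and the series is 4*pi-periodic.
At θ = 0 the one-sided limits are h(0^-) = -4 and h(0^+) = -1.
By Dirichlet's theorem the series converges to their average, [(-4) + (-1)]/2 = -5/2.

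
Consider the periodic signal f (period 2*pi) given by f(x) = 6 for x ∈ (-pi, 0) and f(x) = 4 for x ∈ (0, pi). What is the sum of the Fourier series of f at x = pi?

5

At x = pi the one-sided limits are f(pi^-) = 4 and f(pi^+) = 6.
By Dirichlet's theorem the series converges to their average, [(4) + (6)]/2 = 5.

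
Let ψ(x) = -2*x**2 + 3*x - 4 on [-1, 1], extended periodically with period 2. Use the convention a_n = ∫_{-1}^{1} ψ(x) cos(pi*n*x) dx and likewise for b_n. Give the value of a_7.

8/(49*pi**2)

a_7 = ∫_{-1}^{1} ψ(x) cos(7*pi*x) dx.
Integrating by parts twice (tabular method), an antiderivative of (-2*x**2 + 3*x - 4) cos(7*pi*x) is -2*x**2*sin(7*pi*x)/(7*pi) + 3*x*sin(7*pi*x)/(7*pi) - 4*x*cos(7*pi*x)/(49*pi**2) - 4*sin(7*pi*x)/(7*pi) + 4*sin(7*pi*x)/(343*pi**3) + 3*cos(7*pi*x)/(49*pi**2); evaluating from -1 to 1: ∫_{-1}^{1} (-2*x**2 + 3*x - 4) cos(7*pi*x) dx = (1/(49*pi**2)) - (-1/(7*pi**2)) = 8/(49*pi**2).
Hence a_7 = 8/(49*pi**2).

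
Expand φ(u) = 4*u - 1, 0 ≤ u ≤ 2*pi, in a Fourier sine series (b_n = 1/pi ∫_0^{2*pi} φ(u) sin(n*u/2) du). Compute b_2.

-8

b_2 = 1/pi ∫_0^{2*pi} (4*u - 1) sin(u) du.
Integrating by parts (boundary term plus one more integral), an antiderivative of (4*u - 1) sin(u) is -4*u*cos(u) + 4*sin(u) + cos(u); evaluating from 0 to 2*pi: ∫_{0}^{2*pi} (4*u - 1) sin(u) du = (1 - 8*pi) - (1) = -8*pi.
Hence b_2 = (1/pi)·(-8*pi) = -8.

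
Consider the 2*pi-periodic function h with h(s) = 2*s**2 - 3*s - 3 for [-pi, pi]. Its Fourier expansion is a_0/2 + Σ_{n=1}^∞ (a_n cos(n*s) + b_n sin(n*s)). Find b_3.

-2

b_3 = 1/pi ∫_{-pi}^{pi} h(s) sin(3*s) ds.
Integrating by parts twice (tabular method), an antiderivative of (2*s**2 - 3*s - 3) sin(3*s) is -2*s**2*cos(3*s)/3 + 4*s*sin(3*s)/9 + s*cos(3*s) - sin(3*s)/3 + 31*cos(3*s)/27; evaluating from -pi to pi: ∫_{-pi}^{pi} (2*s**2 - 3*s - 3) sin(3*s) ds = (-pi - 31/27 + 2*pi**2/3) - (-31/27 + pi + 2*pi**2/3) = -2*pi.
Hence b_3 = (1/pi)·(-2*pi) = -2.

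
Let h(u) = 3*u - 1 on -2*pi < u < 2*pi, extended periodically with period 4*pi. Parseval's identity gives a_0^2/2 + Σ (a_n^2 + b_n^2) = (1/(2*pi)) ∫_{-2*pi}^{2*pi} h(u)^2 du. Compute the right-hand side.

2 + 24*pi**2

(1/(2*pi)) ∫_{-2*pi}^{2*pi} h(u)^2 du = (1/(2*pi)) · (4*pi + 48*pi**3) = 2 + 24*pi**2.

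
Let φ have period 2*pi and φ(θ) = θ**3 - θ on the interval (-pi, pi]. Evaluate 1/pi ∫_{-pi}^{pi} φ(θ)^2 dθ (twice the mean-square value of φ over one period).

1/pi ∫_{-pi}^{pi} φ(θ)^2 dθ = 1/pi · (2*pi**3*(-42*pi**2 + 35 + 15*pi**4)/105) = 2*pi**2*(-42*pi**2 + 35 + 15*pi**4)/105.

2*pi**2*(-42*pi**2 + 35 + 15*pi**4)/105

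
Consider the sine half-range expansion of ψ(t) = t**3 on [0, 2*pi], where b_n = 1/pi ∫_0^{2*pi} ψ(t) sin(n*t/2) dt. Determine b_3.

-32/9 + 16*pi**2/3

b_3 = 1/pi ∫_0^{2*pi} (t**3) sin(3*t/2) dt.
Integrating by parts three times (tabular method), an antiderivative of (t**3) sin(3*t/2) is -2*t**3*cos(3*t/2)/3 + 4*t**2*sin(3*t/2)/3 + 16*t*cos(3*t/2)/9 - 32*sin(3*t/2)/27; evaluating from 0 to 2*pi: ∫_{0}^{2*pi} (t**3) sin(3*t/2) dt = (16*pi*(-2 + 3*pi**2)/9) - (0) = 16*pi*(-2 + 3*pi**2)/9.
Hence b_3 = (1/pi)·(16*pi*(-2 + 3*pi**2)/9) = -32/9 + 16*pi**2/3.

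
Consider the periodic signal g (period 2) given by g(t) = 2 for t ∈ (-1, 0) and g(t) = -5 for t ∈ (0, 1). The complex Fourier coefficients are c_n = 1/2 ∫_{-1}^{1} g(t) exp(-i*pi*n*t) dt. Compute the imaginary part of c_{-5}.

Since g is real-valued, Im(c_{-5}) = -1/2 ∫_{-1}^{1} g(t) sin(-5*pi*t) dt = b_{5}/2.
Split the integral at the breakpoints.
Directly, an antiderivative of (2) sin(-5*pi*t) is 2*cos(5*pi*t)/(5*pi); evaluating from -1 to 0: ∫_{-1}^{0} (2) sin(-5*pi*t) dt = (2/(5*pi)) - (-2/(5*pi)) = 4/(5*pi).
Directly, an antiderivative of (-5) sin(-5*pi*t) is -cos(5*pi*t)/pi; evaluating from 0 to 1: ∫_{0}^{1} (-5) sin(-5*pi*t) dt = (1/pi) - (-1/pi) = 2/pi.
So ∫_{-1}^{1} g(t) sin(-5*pi*t) dt = 14/(5*pi).
Hence Im(c_{-5}) = (-1/2)·(14/(5*pi)) = -7/(5*pi).

-7/(5*pi)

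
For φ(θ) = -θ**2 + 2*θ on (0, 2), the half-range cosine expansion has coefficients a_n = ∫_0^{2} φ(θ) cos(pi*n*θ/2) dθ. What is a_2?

a_2 = ∫_0^{2} (-θ**2 + 2*θ) cos(pi*θ) dθ.
Integrating by parts twice (tabular method), an antiderivative of (-θ**2 + 2*θ) cos(pi*θ) is -θ**2*sin(pi*θ)/pi + 2*θ*sin(pi*θ)/pi - 2*θ*cos(pi*θ)/pi**2 + 2*sin(pi*θ)/pi**3 + 2*cos(pi*θ)/pi**2; evaluating from 0 to 2: ∫_{0}^{2} (-θ**2 + 2*θ) cos(pi*θ) dθ = (-2/pi**2) - (2/pi**2) = -4/pi**2.
Hence a_2 = -4/pi**2.

-4/pi**2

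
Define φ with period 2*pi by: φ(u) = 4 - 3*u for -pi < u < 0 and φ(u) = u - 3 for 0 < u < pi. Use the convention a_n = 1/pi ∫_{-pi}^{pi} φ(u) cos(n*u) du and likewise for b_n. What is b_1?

b_1 = 1/pi ∫_{-pi}^{pi} φ(u) sin(u) du.
Split the integral at the breakpoints.
Integrating by parts (boundary term plus one more integral), an antiderivative of (4 - 3*u) sin(u) is 3*u*cos(u) - 3*sin(u) - 4*cos(u); evaluating from -pi to 0: ∫_{-pi}^{0} (4 - 3*u) sin(u) du = (-4) - (4 + 3*pi) = -3*pi - 8.
Integrating by parts (boundary term plus one more integral), an antiderivative of (u - 3) sin(u) is -u*cos(u) + sin(u) + 3*cos(u); evaluating from 0 to pi: ∫_{0}^{pi} (u - 3) sin(u) du = (-3 + pi) - (3) = -6 + pi.
Summing the pieces and multiplying by (1/pi) gives b_1 = -14/pi - 2.

-14/pi - 2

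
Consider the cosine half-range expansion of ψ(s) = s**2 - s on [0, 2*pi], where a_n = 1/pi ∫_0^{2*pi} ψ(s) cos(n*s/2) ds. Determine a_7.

a_7 = 1/pi ∫_0^{2*pi} (s**2 - s) cos(7*s/2) ds.
Integrating by parts twice (tabular method), an antiderivative of (s**2 - s) cos(7*s/2) is 2*s**2*sin(7*s/2)/7 - 2*s*sin(7*s/2)/7 + 8*s*cos(7*s/2)/49 - 16*sin(7*s/2)/343 - 4*cos(7*s/2)/49; evaluating from 0 to 2*pi: ∫_{0}^{2*pi} (s**2 - s) cos(7*s/2) ds = (4/49 - 16*pi/49) - (-4/49) = 8/49 - 16*pi/49.
Hence a_7 = (1/pi)·(8/49 - 16*pi/49) = 8*(1 - 2*pi)/(49*pi).

8*(1 - 2*pi)/(49*pi)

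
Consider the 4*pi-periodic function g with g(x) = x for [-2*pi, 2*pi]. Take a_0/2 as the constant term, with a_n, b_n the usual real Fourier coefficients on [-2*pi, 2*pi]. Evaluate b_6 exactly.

b_6 = (1/(2*pi)) ∫_{-2*pi}^{2*pi} g(x) sin(3*x) dx.
g is odd and sin(3*x) is odd, so the integrand is even and b_6 = 1/pi ∫_0^{2*pi} g(x) sin(3*x) dx.
Integrating by parts (boundary term plus one more integral), an antiderivative of (x) sin(3*x) is -x*cos(3*x)/3 + sin(3*x)/9; evaluating from 0 to 2*pi: ∫_{0}^{2*pi} (x) sin(3*x) dx = (-2*pi/3) - (0) = -2*pi/3.
Hence b_6 = (1/pi)·(-2*pi/3) = -2/3.

-2/3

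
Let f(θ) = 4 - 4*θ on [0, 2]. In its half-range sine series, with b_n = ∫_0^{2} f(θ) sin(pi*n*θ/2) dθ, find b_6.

8/(3*pi)

b_6 = ∫_0^{2} (4 - 4*θ) sin(3*pi*θ) dθ.
Integrating by parts (boundary term plus one more integral), an antiderivative of (4 - 4*θ) sin(3*pi*θ) is 4*θ*cos(3*pi*θ)/(3*pi) - 4*sin(3*pi*θ)/(9*pi**2) - 4*cos(3*pi*θ)/(3*pi); evaluating from 0 to 2: ∫_{0}^{2} (4 - 4*θ) sin(3*pi*θ) dθ = (4/(3*pi)) - (-4/(3*pi)) = 8/(3*pi).
Hence b_6 = 8/(3*pi).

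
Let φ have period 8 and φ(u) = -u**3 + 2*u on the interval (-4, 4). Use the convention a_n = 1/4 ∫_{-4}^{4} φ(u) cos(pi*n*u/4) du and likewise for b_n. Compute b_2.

b_2 = 1/4 ∫_{-4}^{4} φ(u) sin(pi*u/2) du.
φ is odd and sin(pi*u/2) is odd, so the integrand is even and b_2 = 1/2 ∫_0^{4} φ(u) sin(pi*u/2) du.
Integrating by parts three times (tabular method), an antiderivative of (-u**3 + 2*u) sin(pi*u/2) is 2*u**3*cos(pi*u/2)/pi - 12*u**2*sin(pi*u/2)/pi**2 - 48*u*cos(pi*u/2)/pi**3 - 4*u*cos(pi*u/2)/pi + 8*sin(pi*u/2)/pi**2 + 96*sin(pi*u/2)/pi**4; evaluating from 0 to 4: ∫_{0}^{4} (-u**3 + 2*u) sin(pi*u/2) du = (-192/pi**3 + 112/pi) - (0) = -192/pi**3 + 112/pi.
Hence b_2 = (1/2)·(-192/pi**3 + 112/pi) = -96/pi**3 + 56/pi.

-96/pi**3 + 56/pi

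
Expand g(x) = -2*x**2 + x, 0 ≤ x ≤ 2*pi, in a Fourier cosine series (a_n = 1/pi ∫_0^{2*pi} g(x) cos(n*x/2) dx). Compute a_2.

-8

a_2 = 1/pi ∫_0^{2*pi} (-2*x**2 + x) cos(x) dx.
Integrating by parts twice (tabular method), an antiderivative of (-2*x**2 + x) cos(x) is -2*x**2*sin(x) + x*sin(x) - 4*x*cos(x) + 4*sin(x) + cos(x); evaluating from 0 to 2*pi: ∫_{0}^{2*pi} (-2*x**2 + x) cos(x) dx = (1 - 8*pi) - (1) = -8*pi.
Hence a_2 = (1/pi)·(-8*pi) = -8.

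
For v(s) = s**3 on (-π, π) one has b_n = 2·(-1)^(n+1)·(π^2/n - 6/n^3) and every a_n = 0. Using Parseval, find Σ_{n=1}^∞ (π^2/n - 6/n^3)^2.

pi**6/14

Parseval: Σ b_n^2 = (1/π) ∫_{-π}^{π} v(s)^2 ds = 2*pi**6/7.
b_n^2 = 4·(π^2/n - 6/n^3)^2, so the sum equals (2*pi**6/7)/4 = pi**6/14.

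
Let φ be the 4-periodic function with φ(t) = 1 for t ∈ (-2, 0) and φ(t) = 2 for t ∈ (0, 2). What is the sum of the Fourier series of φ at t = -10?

t = -10 differs from t = -2 by -2 full period(s), and the series is 4-periodic.
At t = -2 the one-sided limits are φ(-2^-) = 2 and φ(-2^+) = 1.
By Dirichlet's theorem the series converges to their average, [(2) + (1)]/2 = 3/2.

3/2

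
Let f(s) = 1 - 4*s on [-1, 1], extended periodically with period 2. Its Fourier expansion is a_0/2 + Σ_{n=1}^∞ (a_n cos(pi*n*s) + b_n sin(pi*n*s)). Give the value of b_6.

4/(3*pi)

b_6 = ∫_{-1}^{1} f(s) sin(6*pi*s) ds.
Integrating by parts (boundary term plus one more integral), an antiderivative of (1 - 4*s) sin(6*pi*s) is 2*s*cos(6*pi*s)/(3*pi) - sin(6*pi*s)/(9*pi**2) - cos(6*pi*s)/(6*pi); evaluating from -1 to 1: ∫_{-1}^{1} (1 - 4*s) sin(6*pi*s) ds = (1/(2*pi)) - (-5/(6*pi)) = 4/(3*pi).
Hence b_6 = 4/(3*pi).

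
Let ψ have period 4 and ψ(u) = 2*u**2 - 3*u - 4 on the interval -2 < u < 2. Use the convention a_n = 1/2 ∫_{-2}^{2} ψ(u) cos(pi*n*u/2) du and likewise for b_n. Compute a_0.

-8/3

a_0 = 1/2 ∫_{-2}^{2} ψ(u) du = 1/2 · (-16/3) = -8/3.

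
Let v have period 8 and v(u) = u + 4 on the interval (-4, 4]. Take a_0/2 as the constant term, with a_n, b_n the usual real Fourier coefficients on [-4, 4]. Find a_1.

0

a_1 = 1/4 ∫_{-4}^{4} v(u) cos(pi*u/4) du.
Integrating by parts (boundary term plus one more integral), an antiderivative of (u + 4) cos(pi*u/4) is 4*u*sin(pi*u/4)/pi + 16*sin(pi*u/4)/pi + 16*cos(pi*u/4)/pi**2; evaluating from -4 to 4: ∫_{-4}^{4} (u + 4) cos(pi*u/4) du = (-16/pi**2) - (-16/pi**2) = 0.
Hence a_1 = (1/4)·(0) = 0.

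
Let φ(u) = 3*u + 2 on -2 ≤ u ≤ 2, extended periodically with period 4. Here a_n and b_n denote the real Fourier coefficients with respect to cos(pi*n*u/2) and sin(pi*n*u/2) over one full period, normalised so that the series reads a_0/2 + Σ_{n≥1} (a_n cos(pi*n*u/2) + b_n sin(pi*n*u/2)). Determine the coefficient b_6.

b_6 = 1/2 ∫_{-2}^{2} φ(u) sin(3*pi*u) du.
Integrating by parts (boundary term plus one more integral), an antiderivative of (3*u + 2) sin(3*pi*u) is -u*cos(3*pi*u)/pi + sin(3*pi*u)/(3*pi**2) - 2*cos(3*pi*u)/(3*pi); evaluating from -2 to 2: ∫_{-2}^{2} (3*u + 2) sin(3*pi*u) du = (-8/(3*pi)) - (4/(3*pi)) = -4/pi.
Hence b_6 = (1/2)·(-4/pi) = -2/pi.

-2/pi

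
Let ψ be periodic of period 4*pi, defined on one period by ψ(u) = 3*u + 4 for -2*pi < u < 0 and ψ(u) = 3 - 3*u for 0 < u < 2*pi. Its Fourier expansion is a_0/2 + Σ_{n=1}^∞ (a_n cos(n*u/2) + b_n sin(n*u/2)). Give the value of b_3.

b_3 = (1/(2*pi)) ∫_{-2*pi}^{2*pi} ψ(u) sin(3*u/2) du.
Split the integral at the breakpoints.
Integrating by parts (boundary term plus one more integral), an antiderivative of (3*u + 4) sin(3*u/2) is -2*u*cos(3*u/2) + 4*sin(3*u/2)/3 - 8*cos(3*u/2)/3; evaluating from -2*pi to 0: ∫_{-2*pi}^{0} (3*u + 4) sin(3*u/2) du = (-8/3) - (8/3 - 4*pi) = -16/3 + 4*pi.
Integrating by parts (boundary term plus one more integral), an antiderivative of (3 - 3*u) sin(3*u/2) is 2*u*cos(3*u/2) - 4*sin(3*u/2)/3 - 2*cos(3*u/2); evaluating from 0 to 2*pi: ∫_{0}^{2*pi} (3 - 3*u) sin(3*u/2) du = (2 - 4*pi) - (-2) = 4 - 4*pi.
Summing the pieces and multiplying by (1/(2*pi)) gives b_3 = -2/(3*pi).

-2/(3*pi)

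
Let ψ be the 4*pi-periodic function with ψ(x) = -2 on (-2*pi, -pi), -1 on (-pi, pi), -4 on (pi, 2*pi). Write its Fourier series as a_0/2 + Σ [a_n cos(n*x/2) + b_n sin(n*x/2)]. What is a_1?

4/pi

a_1 = (1/(2*pi)) ∫_{-2*pi}^{2*pi} ψ(x) cos(x/2) dx.
Split the integral at the breakpoints.
Directly, an antiderivative of (-2) cos(x/2) is -4*sin(x/2); evaluating from -2*pi to -pi: ∫_{-2*pi}^{-pi} (-2) cos(x/2) dx = (4) - (0) = 4.
Directly, an antiderivative of (-1) cos(x/2) is -2*sin(x/2); evaluating from -pi to pi: ∫_{-pi}^{pi} (-1) cos(x/2) dx = (-2) - (2) = -4.
Directly, an antiderivative of (-4) cos(x/2) is -8*sin(x/2); evaluating from pi to 2*pi: ∫_{pi}^{2*pi} (-4) cos(x/2) dx = (0) - (-8) = 8.
Summing the pieces and multiplying by (1/(2*pi)) gives a_1 = 4/pi.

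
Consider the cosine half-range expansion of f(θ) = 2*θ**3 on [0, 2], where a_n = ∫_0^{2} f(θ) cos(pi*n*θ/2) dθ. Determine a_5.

96*(4 - 25*pi**2)/(625*pi**4)

a_5 = ∫_0^{2} (2*θ**3) cos(5*pi*θ/2) dθ.
Integrating by parts three times (tabular method), an antiderivative of (2*θ**3) cos(5*pi*θ/2) is 4*θ**3*sin(5*pi*θ/2)/(5*pi) + 24*θ**2*cos(5*pi*θ/2)/(25*pi**2) - 96*θ*sin(5*pi*θ/2)/(125*pi**3) - 192*cos(5*pi*θ/2)/(625*pi**4); evaluating from 0 to 2: ∫_{0}^{2} (2*θ**3) cos(5*pi*θ/2) dθ = (96*(2 - 25*pi**2)/(625*pi**4)) - (-192/(625*pi**4)) = 96*(4 - 25*pi**2)/(625*pi**4).
Hence a_5 = 96*(4 - 25*pi**2)/(625*pi**4).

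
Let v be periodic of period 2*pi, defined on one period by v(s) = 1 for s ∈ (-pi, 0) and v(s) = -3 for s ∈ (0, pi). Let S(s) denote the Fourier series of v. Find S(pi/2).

v is continuous at s = pi/2 with value -3, so the series converges to -3 there.

-3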